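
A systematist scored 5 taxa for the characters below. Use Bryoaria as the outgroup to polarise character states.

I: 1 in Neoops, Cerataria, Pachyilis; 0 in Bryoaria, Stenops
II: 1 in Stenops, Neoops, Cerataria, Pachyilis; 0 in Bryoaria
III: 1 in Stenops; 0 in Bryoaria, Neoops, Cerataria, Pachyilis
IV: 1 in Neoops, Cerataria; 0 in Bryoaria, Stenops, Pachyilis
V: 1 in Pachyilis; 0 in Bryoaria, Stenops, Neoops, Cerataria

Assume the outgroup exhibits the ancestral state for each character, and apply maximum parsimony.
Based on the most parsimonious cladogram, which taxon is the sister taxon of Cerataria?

Neoops

The outgroup has state '0' for every character, so '1' is the derived state throughout.
I: derived state '1' in Cerataria, Neoops, and Pachyilis only — synapomorphy for {Cerataria, Neoops, Pachyilis}.
II (derived state '1') is shared by all ingroup taxa — unites the whole ingroup.
III: derived state '1' in Stenops only — an autapomorphy, so it tells us nothing about relationships among taxa.
IV: derived state '1' in Cerataria and Neoops only — synapomorphy for {Cerataria, Neoops}.
V: derived state '1' in Pachyilis only — an autapomorphy, so it tells us nothing about relationships among taxa.
Most parsimonious ingroup topology: (Stenops,((Neoops,Cerataria),Pachyilis)).
Cerataria and Neoops form a cherry on this tree, so they are sister taxa.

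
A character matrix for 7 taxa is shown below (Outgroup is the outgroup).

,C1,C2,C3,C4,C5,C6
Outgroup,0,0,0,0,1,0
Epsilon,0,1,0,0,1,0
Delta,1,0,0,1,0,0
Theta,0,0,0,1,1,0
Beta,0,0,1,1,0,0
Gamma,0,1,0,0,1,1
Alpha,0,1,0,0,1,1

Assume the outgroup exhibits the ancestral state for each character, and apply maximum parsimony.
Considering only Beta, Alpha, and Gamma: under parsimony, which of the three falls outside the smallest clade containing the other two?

Beta

Character polarity is set by the outgroup: the derived state is whichever differs from the outgroup's state, so for C5 the derived state is '0', and for the remaining characters it is '1'.
C1 (derived state '1') is unique to Delta (autapomorphy; uninformative for grouping).
C2: derived state '1' in Alpha, Epsilon, and Gamma only — synapomorphy for {Alpha, Epsilon, Gamma}.
C3: derived state '1' in Beta only — an autapomorphy, so it tells us nothing about relationships among taxa.
Only Beta, Delta, and Theta show the derived state '1' for C4, supporting them as a clade.
Only Beta and Delta show the derived state '0' for C5, supporting them as a clade.
C6 (derived state '1') is shared by Alpha and Gamma — a synapomorphy uniting that clade.
Most parsimonious ingroup topology: ((Epsilon,(Gamma,Alpha)),((Delta,Beta),Theta)).
Gamma and Alpha share a more recent common ancestor with each other than either does with Beta, so Beta is the least closely related of the three.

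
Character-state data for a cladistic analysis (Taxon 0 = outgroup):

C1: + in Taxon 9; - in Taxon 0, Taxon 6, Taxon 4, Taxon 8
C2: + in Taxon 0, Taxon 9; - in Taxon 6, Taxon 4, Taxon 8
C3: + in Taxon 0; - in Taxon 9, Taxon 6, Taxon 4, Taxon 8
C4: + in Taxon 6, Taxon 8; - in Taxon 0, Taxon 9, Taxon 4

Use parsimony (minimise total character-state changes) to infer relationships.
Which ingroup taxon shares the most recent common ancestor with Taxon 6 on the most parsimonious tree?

Taxon 8

Character polarity is set by the outgroup: the derived state is whichever differs from the outgroup's state, so for C2, C3 the derived state is '-', and for the remaining characters it is '+'.
C1: derived state '+' in Taxon 9 only — an autapomorphy, so it tells us nothing about relationships among taxa.
Only Taxon 4, Taxon 6, and Taxon 8 show the derived state '-' for C2, supporting them as a clade.
C3 (derived state '-') is shared by all ingroup taxa — unites the whole ingroup.
C4: derived state '+' in Taxon 6 and Taxon 8 only — synapomorphy for {Taxon 6, Taxon 8}.
Most parsimonious ingroup topology: (Taxon 9,((Taxon 6,Taxon 8),Taxon 4)).
Taxon 6 and Taxon 8 form a cherry on this tree, so they are sister taxa.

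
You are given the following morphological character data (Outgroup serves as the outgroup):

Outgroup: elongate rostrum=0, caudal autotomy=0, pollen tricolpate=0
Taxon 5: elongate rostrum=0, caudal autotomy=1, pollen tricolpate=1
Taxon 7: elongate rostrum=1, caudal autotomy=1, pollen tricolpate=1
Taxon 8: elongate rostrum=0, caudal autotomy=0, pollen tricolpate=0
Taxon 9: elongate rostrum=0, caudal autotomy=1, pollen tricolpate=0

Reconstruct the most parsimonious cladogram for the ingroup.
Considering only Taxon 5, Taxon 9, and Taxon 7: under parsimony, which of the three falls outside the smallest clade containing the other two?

Taxon 9

The outgroup has state '0' for every character, so '1' is the derived state throughout.
elongate rostrum (derived state '1') is unique to Taxon 7 (autapomorphy; uninformative for grouping).
caudal autotomy: derived state '1' in Taxon 5, Taxon 7, and Taxon 9 only — synapomorphy for {Taxon 5, Taxon 7, Taxon 9}.
pollen tricolpate: derived state '1' in Taxon 5 and Taxon 7 only — synapomorphy for {Taxon 5, Taxon 7}.
Most parsimonious ingroup topology: (((Taxon 5,Taxon 7),Taxon 9),Taxon 8).
Taxon 5 and Taxon 7 share a more recent common ancestor with each other than either does with Taxon 9, so Taxon 9 is the least closely related of the three.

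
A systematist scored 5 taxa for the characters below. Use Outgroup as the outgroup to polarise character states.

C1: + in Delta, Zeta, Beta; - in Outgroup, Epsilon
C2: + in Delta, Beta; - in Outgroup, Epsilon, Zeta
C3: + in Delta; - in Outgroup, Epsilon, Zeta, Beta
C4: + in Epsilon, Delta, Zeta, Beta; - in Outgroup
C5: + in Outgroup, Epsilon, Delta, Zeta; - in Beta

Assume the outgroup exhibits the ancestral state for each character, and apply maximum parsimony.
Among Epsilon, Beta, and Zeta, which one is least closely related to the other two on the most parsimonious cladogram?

Epsilon

Character polarity is set by the outgroup: the derived state is whichever differs from the outgroup's state, so for C5 the derived state is '-', and for the remaining characters it is '+'.
C1 (derived state '+') is shared by Beta, Delta, and Zeta — a synapomorphy uniting that clade.
C2: derived state '+' in Beta and Delta only — synapomorphy for {Beta, Delta}.
C3: derived state '+' in Delta only — an autapomorphy, so it tells us nothing about relationships among taxa.
C4 (derived state '+') is shared by all ingroup taxa — unites the whole ingroup.
C5 (derived state '-') is unique to Beta (autapomorphy; uninformative for grouping).
Most parsimonious ingroup topology: (Epsilon,((Delta,Beta),Zeta)).
Zeta and Beta share a more recent common ancestor with each other than either does with Epsilon, so Epsilon is the least closely related of the three.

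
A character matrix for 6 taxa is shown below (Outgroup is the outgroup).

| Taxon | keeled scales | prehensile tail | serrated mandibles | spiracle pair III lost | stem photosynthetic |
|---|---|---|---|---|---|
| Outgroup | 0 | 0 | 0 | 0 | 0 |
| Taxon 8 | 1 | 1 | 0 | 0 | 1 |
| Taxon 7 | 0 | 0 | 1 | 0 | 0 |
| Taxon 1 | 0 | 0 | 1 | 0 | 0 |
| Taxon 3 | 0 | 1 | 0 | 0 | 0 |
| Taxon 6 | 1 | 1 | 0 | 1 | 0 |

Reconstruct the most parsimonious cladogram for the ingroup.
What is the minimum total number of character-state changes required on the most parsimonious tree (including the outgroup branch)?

5

The outgroup has state '0' for every character, so '1' is the derived state throughout.
Only Taxon 6 and Taxon 8 show the derived state '1' for keeled scales, supporting them as a clade.
prehensile tail (derived state '1') is shared by Taxon 3, Taxon 6, and Taxon 8 — a synapomorphy uniting that clade.
serrated mandibles: derived state '1' in Taxon 1 and Taxon 7 only — synapomorphy for {Taxon 1, Taxon 7}.
spiracle pair III lost (derived state '1') is unique to Taxon 6 (autapomorphy; uninformative for grouping).
stem photosynthetic (derived state '1') is unique to Taxon 8 (autapomorphy; uninformative for grouping).
Most parsimonious ingroup topology: (((Taxon 8,Taxon 6),Taxon 3),(Taxon 7,Taxon 1)).
Changes per character on this tree: keeled scales: 1; prehensile tail: 1; serrated mandibles: 1; spiracle pair III lost: 1; stem photosynthetic: 1.
Total = 5.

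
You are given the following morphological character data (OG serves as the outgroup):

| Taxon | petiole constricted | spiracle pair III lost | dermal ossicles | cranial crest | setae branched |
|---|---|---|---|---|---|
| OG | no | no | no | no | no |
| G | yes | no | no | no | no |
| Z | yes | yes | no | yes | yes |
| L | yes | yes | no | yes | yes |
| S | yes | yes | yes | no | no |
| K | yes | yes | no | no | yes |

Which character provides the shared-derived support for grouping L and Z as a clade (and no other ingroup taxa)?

cranial crest

The outgroup has state 'no' for every character, so 'yes' is the derived state throughout.
petiole constricted (derived state 'yes') is shared by all ingroup taxa — unites the whole ingroup.
Only K, L, S, and Z show the derived state 'yes' for spiracle pair III lost, supporting them as a clade.
dermal ossicles: derived state 'yes' in S only — an autapomorphy, so it tells us nothing about relationships among taxa.
cranial crest (derived state 'yes') is shared by L and Z — a synapomorphy uniting that clade.
setae branched: derived state 'yes' in K, L, and Z only — synapomorphy for {K, L, Z}.
Most parsimonious ingroup topology: (G,(((Z,L),K),S)).
The clade {L, Z} is supported by cranial crest: its derived state 'yes' occurs in exactly those taxa and in no other taxon (including the outgroup).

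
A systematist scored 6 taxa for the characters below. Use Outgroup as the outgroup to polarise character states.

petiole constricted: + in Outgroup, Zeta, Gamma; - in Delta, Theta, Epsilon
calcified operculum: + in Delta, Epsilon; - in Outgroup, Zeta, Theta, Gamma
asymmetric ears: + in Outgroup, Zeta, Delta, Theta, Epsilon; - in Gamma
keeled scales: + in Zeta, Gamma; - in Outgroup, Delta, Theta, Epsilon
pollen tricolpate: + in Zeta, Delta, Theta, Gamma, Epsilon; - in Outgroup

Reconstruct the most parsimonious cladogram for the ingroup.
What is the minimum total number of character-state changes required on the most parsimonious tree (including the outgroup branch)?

Character polarity is set by the outgroup: the derived state is whichever differs from the outgroup's state, so for petiole constricted, asymmetric ears the derived state is '-', and for the remaining characters it is '+'.
petiole constricted (derived state '-') is shared by Delta, Epsilon, and Theta — a synapomorphy uniting that clade.
Only Delta and Epsilon show the derived state '+' for calcified operculum, supporting them as a clade.
asymmetric ears: derived state '-' in Gamma only — an autapomorphy, so it tells us nothing about relationships among taxa.
keeled scales: derived state '+' in Gamma and Zeta only — synapomorphy for {Gamma, Zeta}.
All ingroup taxa share the derived state '+' for pollen tricolpate; it defines the ingroup but does not resolve relationships within it.
Most parsimonious ingroup topology: ((Zeta,Gamma),((Delta,Epsilon),Theta)).
Changes per character on this tree: petiole constricted: 1; calcified operculum: 1; asymmetric ears: 1; keeled scales: 1; pollen tricolpate: 1.
Total = 5.

5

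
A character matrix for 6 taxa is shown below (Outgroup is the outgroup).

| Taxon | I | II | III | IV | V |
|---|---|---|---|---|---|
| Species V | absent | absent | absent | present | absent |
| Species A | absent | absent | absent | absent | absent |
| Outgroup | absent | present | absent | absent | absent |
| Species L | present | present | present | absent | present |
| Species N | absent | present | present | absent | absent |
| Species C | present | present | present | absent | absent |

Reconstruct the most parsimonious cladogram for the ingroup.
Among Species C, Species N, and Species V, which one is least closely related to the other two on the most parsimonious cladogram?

Species V

Character polarity is set by the outgroup: the derived state is whichever differs from the outgroup's state, so for II the derived state is 'absent', and for the remaining characters it is 'present'.
Only Species C and Species L show the derived state 'present' for I, supporting them as a clade.
Only Species A and Species V show the derived state 'absent' for II, supporting them as a clade.
Only Species C, Species L, and Species N show the derived state 'present' for III, supporting them as a clade.
IV (derived state 'present') is unique to Species V (autapomorphy; uninformative for grouping).
V: derived state 'present' in Species L only — an autapomorphy, so it tells us nothing about relationships among taxa.
Most parsimonious ingroup topology: ((Species V,Species A),(Species N,(Species C,Species L))).
Species N and Species C share a more recent common ancestor with each other than either does with Species V, so Species V is the least closely related of the three.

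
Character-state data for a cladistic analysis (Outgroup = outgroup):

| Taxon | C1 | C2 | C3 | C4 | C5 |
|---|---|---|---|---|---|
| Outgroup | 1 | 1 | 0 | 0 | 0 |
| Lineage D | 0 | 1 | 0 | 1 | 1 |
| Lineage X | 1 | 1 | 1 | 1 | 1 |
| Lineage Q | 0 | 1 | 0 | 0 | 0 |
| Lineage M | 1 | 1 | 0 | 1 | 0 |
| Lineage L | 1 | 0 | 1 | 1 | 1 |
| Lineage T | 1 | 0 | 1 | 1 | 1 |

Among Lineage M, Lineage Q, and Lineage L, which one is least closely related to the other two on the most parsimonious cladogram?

Character polarity is set by the outgroup: the derived state is whichever differs from the outgroup's state, so for C1, C2 the derived state is '0', and for the remaining characters it is '1'.
C1 groups Lineage D and Lineage Q, which is incompatible with the clades supported by the remaining characters; treating it as convergent (homoplasy) costs fewer steps than any alternative tree.
Only Lineage L and Lineage T show the derived state '0' for C2, supporting them as a clade.
C3: derived state '1' in Lineage L, Lineage T, and Lineage X only — synapomorphy for {Lineage L, Lineage T, Lineage X}.
Only Lineage D, Lineage L, Lineage M, Lineage T, and Lineage X show the derived state '1' for C4, supporting them as a clade.
Only Lineage D, Lineage L, Lineage T, and Lineage X show the derived state '1' for C5, supporting them as a clade.
Most parsimonious ingroup topology: (((Lineage D,(Lineage X,(Lineage L,Lineage T))),Lineage M),Lineage Q).
Lineage L and Lineage M share a more recent common ancestor with each other than either does with Lineage Q, so Lineage Q is the least closely related of the three.

Lineage Q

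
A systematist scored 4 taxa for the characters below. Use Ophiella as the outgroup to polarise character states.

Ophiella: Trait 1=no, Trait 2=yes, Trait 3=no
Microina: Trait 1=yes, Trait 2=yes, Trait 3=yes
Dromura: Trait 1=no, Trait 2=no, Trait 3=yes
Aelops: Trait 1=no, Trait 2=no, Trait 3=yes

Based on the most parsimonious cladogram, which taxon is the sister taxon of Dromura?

Aelops

Character polarity is set by the outgroup: the derived state is whichever differs from the outgroup's state, so for Trait 2 the derived state is 'no', and for the remaining characters it is 'yes'.
Trait 1: derived state 'yes' in Microina only — an autapomorphy, so it tells us nothing about relationships among taxa.
Trait 2: derived state 'no' in Aelops and Dromura only — synapomorphy for {Aelops, Dromura}.
Trait 3 (derived state 'yes') is shared by all ingroup taxa — unites the whole ingroup.
Most parsimonious ingroup topology: (Microina,(Dromura,Aelops)).
Dromura and Aelops form a cherry on this tree, so they are sister taxa.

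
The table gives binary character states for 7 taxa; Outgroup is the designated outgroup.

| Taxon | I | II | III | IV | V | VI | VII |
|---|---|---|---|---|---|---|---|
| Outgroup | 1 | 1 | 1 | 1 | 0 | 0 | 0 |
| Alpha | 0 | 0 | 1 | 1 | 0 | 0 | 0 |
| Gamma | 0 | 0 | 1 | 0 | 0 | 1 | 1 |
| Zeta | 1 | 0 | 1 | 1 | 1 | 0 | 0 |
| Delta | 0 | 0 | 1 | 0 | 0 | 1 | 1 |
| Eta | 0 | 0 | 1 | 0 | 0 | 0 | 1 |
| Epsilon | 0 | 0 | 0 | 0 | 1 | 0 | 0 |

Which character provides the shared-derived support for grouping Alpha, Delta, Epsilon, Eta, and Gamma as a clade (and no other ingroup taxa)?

Character polarity is set by the outgroup: the derived state is whichever differs from the outgroup's state, so for I, II, III, IV the derived state is '0', and for the remaining characters it is '1'.
I: derived state '0' in Alpha, Delta, Epsilon, Eta, and Gamma only — synapomorphy for {Alpha, Delta, Epsilon, Eta, Gamma}.
II (derived state '0') is shared by all ingroup taxa — unites the whole ingroup.
III (derived state '0') is unique to Epsilon (autapomorphy; uninformative for grouping).
IV: derived state '0' in Delta, Epsilon, Eta, and Gamma only — synapomorphy for {Delta, Epsilon, Eta, Gamma}.
V (state '1') occurs in Epsilon and Zeta but conflicts with the nesting implied by the other characters — most parsimoniously interpreted as homoplasy.
VI: derived state '1' in Delta and Gamma only — synapomorphy for {Delta, Gamma}.
VII (derived state '1') is shared by Delta, Eta, and Gamma — a synapomorphy uniting that clade.
Most parsimonious ingroup topology: ((Alpha,(((Gamma,Delta),Eta),Epsilon)),Zeta).
The clade {Alpha, Delta, Epsilon, Eta, Gamma} is supported by I: its derived state '0' occurs in exactly those taxa and in no other taxon (including the outgroup).

I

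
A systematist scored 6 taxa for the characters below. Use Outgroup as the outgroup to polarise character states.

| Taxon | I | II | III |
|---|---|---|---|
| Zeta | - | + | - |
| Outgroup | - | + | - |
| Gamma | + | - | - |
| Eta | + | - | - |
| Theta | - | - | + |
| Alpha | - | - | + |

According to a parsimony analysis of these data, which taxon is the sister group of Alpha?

Theta

Character polarity is set by the outgroup: the derived state is whichever differs from the outgroup's state, so for II the derived state is '-', and for the remaining characters it is '+'.
I: derived state '+' in Eta and Gamma only — synapomorphy for {Eta, Gamma}.
II (derived state '-') is shared by Alpha, Eta, Gamma, and Theta — a synapomorphy uniting that clade.
III: derived state '+' in Alpha and Theta only — synapomorphy for {Alpha, Theta}.
Most parsimonious ingroup topology: (((Gamma,Eta),(Theta,Alpha)),Zeta).
Alpha and Theta form a cherry on this tree, so they are sister taxa.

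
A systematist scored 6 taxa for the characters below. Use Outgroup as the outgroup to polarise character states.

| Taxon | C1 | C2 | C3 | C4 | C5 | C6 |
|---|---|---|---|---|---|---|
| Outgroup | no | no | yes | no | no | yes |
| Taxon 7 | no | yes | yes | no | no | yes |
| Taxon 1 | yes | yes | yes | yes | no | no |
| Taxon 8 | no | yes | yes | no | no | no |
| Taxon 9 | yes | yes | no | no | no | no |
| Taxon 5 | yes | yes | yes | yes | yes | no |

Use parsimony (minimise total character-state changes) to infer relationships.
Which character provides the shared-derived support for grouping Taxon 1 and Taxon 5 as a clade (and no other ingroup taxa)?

Character polarity is set by the outgroup: the derived state is whichever differs from the outgroup's state, so for C3, C6 the derived state is 'no', and for the remaining characters it is 'yes'.
C1: derived state 'yes' in Taxon 1, Taxon 5, and Taxon 9 only — synapomorphy for {Taxon 1, Taxon 5, Taxon 9}.
All ingroup taxa share the derived state 'yes' for C2; it defines the ingroup but does not resolve relationships within it.
C3: derived state 'no' in Taxon 9 only — an autapomorphy, so it tells us nothing about relationships among taxa.
Only Taxon 1 and Taxon 5 show the derived state 'yes' for C4, supporting them as a clade.
C5 (derived state 'yes') is unique to Taxon 5 (autapomorphy; uninformative for grouping).
C6: derived state 'no' in Taxon 1, Taxon 5, Taxon 8, and Taxon 9 only — synapomorphy for {Taxon 1, Taxon 5, Taxon 8, Taxon 9}.
Most parsimonious ingroup topology: (Taxon 7,(((Taxon 1,Taxon 5),Taxon 9),Taxon 8)).
The clade {Taxon 1, Taxon 5} is supported by C4: its derived state 'yes' occurs in exactly those taxa and in no other taxon (including the outgroup).

C4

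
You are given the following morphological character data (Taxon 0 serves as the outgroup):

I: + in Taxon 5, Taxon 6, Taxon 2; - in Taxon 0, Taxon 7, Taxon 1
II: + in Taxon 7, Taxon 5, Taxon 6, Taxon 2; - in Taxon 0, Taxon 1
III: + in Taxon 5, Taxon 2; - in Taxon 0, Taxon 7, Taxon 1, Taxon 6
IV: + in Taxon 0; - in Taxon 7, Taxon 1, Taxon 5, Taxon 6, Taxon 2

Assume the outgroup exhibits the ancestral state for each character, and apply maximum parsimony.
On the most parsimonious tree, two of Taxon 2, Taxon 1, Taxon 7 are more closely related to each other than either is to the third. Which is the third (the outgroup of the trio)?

Taxon 1

Character polarity is set by the outgroup: the derived state is whichever differs from the outgroup's state, so for IV the derived state is '-', and for the remaining characters it is '+'.
I: derived state '+' in Taxon 2, Taxon 5, and Taxon 6 only — synapomorphy for {Taxon 2, Taxon 5, Taxon 6}.
Only Taxon 2, Taxon 5, Taxon 6, and Taxon 7 show the derived state '+' for II, supporting them as a clade.
Only Taxon 2 and Taxon 5 show the derived state '+' for III, supporting them as a clade.
All ingroup taxa share the derived state '-' for IV; it defines the ingroup but does not resolve relationships within it.
Most parsimonious ingroup topology: ((Taxon 7,((Taxon 5,Taxon 2),Taxon 6)),Taxon 1).
Taxon 7 and Taxon 2 share a more recent common ancestor with each other than either does with Taxon 1, so Taxon 1 is the least closely related of the three.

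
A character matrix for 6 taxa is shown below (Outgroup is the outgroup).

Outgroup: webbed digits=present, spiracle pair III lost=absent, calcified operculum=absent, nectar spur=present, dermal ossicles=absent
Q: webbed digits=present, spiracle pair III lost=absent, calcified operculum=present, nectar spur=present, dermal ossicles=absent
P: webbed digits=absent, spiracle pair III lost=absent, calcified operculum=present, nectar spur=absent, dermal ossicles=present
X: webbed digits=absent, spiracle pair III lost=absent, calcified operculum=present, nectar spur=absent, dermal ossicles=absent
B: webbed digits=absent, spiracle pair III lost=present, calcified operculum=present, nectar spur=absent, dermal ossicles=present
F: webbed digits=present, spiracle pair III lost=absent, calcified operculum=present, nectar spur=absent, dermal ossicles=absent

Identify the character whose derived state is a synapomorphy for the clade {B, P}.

Character polarity is set by the outgroup: the derived state is whichever differs from the outgroup's state, so for webbed digits, nectar spur the derived state is 'absent', and for the remaining characters it is 'present'.
Only B, P, and X show the derived state 'absent' for webbed digits, supporting them as a clade.
spiracle pair III lost: derived state 'present' in B only — an autapomorphy, so it tells us nothing about relationships among taxa.
calcified operculum (derived state 'present') is shared by all ingroup taxa — unites the whole ingroup.
Only B, F, P, and X show the derived state 'absent' for nectar spur, supporting them as a clade.
dermal ossicles: derived state 'present' in B and P only — synapomorphy for {B, P}.
Most parsimonious ingroup topology: (Q,(((P,B),X),F)).
The clade {B, P} is supported by dermal ossicles: its derived state 'present' occurs in exactly those taxa and in no other taxon (including the outgroup).

dermal ossicles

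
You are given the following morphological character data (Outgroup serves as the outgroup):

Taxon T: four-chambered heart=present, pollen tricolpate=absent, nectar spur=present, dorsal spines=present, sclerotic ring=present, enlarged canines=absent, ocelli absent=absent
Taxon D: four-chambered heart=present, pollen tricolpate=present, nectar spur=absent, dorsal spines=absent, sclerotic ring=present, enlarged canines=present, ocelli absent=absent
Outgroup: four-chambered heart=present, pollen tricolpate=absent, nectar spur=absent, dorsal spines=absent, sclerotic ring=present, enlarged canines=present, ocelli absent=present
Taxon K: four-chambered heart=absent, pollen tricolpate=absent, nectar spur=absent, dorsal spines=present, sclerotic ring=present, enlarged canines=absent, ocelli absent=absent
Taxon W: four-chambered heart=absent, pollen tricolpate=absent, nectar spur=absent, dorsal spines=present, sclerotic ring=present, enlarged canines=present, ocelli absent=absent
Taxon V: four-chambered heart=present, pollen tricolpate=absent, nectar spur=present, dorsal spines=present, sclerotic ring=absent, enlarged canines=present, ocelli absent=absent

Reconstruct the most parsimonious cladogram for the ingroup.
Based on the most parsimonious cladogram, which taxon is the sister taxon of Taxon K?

Taxon W

Character polarity is set by the outgroup: the derived state is whichever differs from the outgroup's state, so for four-chambered heart, sclerotic ring, enlarged canines, ocelli absent the derived state is 'absent', and for the remaining characters it is 'present'.
Only Taxon K and Taxon W show the derived state 'absent' for four-chambered heart, supporting them as a clade.
pollen tricolpate: derived state 'present' in Taxon D only — an autapomorphy, so it tells us nothing about relationships among taxa.
nectar spur: derived state 'present' in Taxon T and Taxon V only — synapomorphy for {Taxon T, Taxon V}.
dorsal spines: derived state 'present' in Taxon K, Taxon T, Taxon V, and Taxon W only — synapomorphy for {Taxon K, Taxon T, Taxon V, Taxon W}.
sclerotic ring (derived state 'absent') is unique to Taxon V (autapomorphy; uninformative for grouping).
enlarged canines groups Taxon K and Taxon T, which is incompatible with the clades supported by the remaining characters; treating it as convergent (homoplasy) costs fewer steps than any alternative tree.
All ingroup taxa share the derived state 'absent' for ocelli absent; it defines the ingroup but does not resolve relationships within it.
Most parsimonious ingroup topology: (Taxon D,((Taxon W,Taxon K),(Taxon T,Taxon V))).
Taxon K and Taxon W form a cherry on this tree, so they are sister taxa.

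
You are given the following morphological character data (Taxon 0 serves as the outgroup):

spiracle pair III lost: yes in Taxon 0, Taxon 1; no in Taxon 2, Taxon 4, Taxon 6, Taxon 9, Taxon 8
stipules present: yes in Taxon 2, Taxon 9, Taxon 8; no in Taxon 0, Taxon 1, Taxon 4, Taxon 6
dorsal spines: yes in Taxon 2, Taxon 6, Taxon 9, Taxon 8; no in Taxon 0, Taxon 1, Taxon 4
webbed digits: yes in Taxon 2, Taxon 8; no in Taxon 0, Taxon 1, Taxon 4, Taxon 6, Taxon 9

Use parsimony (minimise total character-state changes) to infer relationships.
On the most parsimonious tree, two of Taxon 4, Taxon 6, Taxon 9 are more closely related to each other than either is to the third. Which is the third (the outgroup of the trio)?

Taxon 4

Character polarity is set by the outgroup: the derived state is whichever differs from the outgroup's state, so for spiracle pair III lost the derived state is 'no', and for the remaining characters it is 'yes'.
spiracle pair III lost (derived state 'no') is shared by Taxon 2, Taxon 4, Taxon 6, Taxon 8, and Taxon 9 — a synapomorphy uniting that clade.
Only Taxon 2, Taxon 8, and Taxon 9 show the derived state 'yes' for stipules present, supporting them as a clade.
dorsal spines (derived state 'yes') is shared by Taxon 2, Taxon 6, Taxon 8, and Taxon 9 — a synapomorphy uniting that clade.
Only Taxon 2 and Taxon 8 show the derived state 'yes' for webbed digits, supporting them as a clade.
Most parsimonious ingroup topology: (((((Taxon 2,Taxon 8),Taxon 9),Taxon 6),Taxon 4),Taxon 1).
Taxon 6 and Taxon 9 share a more recent common ancestor with each other than either does with Taxon 4, so Taxon 4 is the least closely related of the three.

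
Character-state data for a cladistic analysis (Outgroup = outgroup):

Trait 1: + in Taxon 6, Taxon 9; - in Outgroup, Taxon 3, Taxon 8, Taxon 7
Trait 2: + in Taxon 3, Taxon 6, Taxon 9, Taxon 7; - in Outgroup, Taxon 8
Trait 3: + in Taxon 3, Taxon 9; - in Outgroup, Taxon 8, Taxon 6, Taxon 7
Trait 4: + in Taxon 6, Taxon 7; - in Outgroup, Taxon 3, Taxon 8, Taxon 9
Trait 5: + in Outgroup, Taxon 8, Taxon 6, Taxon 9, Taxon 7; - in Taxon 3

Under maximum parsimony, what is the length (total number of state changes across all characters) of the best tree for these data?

Character polarity is set by the outgroup: the derived state is whichever differs from the outgroup's state, so for Trait 5 the derived state is '-', and for the remaining characters it is '+'.
Trait 1 groups Taxon 6 and Taxon 9, which is incompatible with the clades supported by the remaining characters; treating it as convergent (homoplasy) costs fewer steps than any alternative tree.
Trait 2: derived state '+' in Taxon 3, Taxon 6, Taxon 7, and Taxon 9 only — synapomorphy for {Taxon 3, Taxon 6, Taxon 7, Taxon 9}.
Only Taxon 3 and Taxon 9 show the derived state '+' for Trait 3, supporting them as a clade.
Trait 4: derived state '+' in Taxon 6 and Taxon 7 only — synapomorphy for {Taxon 6, Taxon 7}.
Trait 5 (derived state '-') is unique to Taxon 3 (autapomorphy; uninformative for grouping).
Most parsimonious ingroup topology: (((Taxon 3,Taxon 9),(Taxon 6,Taxon 7)),Taxon 8).
Changes per character on this tree: Trait 1: 2; Trait 2: 1; Trait 3: 1; Trait 4: 1; Trait 5: 1.
Total = 6.

6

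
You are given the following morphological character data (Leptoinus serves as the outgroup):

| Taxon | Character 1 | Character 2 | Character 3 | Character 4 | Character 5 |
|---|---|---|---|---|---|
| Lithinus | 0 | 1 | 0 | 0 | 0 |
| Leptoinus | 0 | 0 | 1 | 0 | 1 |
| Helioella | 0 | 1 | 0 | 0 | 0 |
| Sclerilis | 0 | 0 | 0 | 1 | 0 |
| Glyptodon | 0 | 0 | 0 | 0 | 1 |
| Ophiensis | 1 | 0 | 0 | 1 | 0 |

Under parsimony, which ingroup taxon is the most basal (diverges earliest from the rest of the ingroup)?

Character polarity is set by the outgroup: the derived state is whichever differs from the outgroup's state, so for Character 3, Character 5 the derived state is '0', and for the remaining characters it is '1'.
Character 1: derived state '1' in Ophiensis only — an autapomorphy, so it tells us nothing about relationships among taxa.
Character 2: derived state '1' in Helioella and Lithinus only — synapomorphy for {Helioella, Lithinus}.
All ingroup taxa share the derived state '0' for Character 3; it defines the ingroup but does not resolve relationships within it.
Only Ophiensis and Sclerilis show the derived state '1' for Character 4, supporting them as a clade.
Character 5: derived state '0' in Helioella, Lithinus, Ophiensis, and Sclerilis only — synapomorphy for {Helioella, Lithinus, Ophiensis, Sclerilis}.
Most parsimonious ingroup topology: (((Sclerilis,Ophiensis),(Helioella,Lithinus)),Glyptodon).
Glyptodon is sister to the clade containing all other ingroup taxa, so it is the earliest-diverging (most basal) ingroup lineage.

Glyptodon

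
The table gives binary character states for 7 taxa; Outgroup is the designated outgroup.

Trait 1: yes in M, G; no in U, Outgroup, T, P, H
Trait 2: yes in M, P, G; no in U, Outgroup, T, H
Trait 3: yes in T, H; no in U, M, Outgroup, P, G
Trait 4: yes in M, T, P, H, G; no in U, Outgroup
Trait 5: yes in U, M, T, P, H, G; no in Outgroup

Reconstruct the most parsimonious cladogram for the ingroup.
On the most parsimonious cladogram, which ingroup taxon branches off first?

U

The outgroup has state 'no' for every character, so 'yes' is the derived state throughout.
Trait 1: derived state 'yes' in G and M only — synapomorphy for {G, M}.
Only G, M, and P show the derived state 'yes' for Trait 2, supporting them as a clade.
Trait 3: derived state 'yes' in H and T only — synapomorphy for {H, T}.
Only G, H, M, P, and T show the derived state 'yes' for Trait 4, supporting them as a clade.
All ingroup taxa share the derived state 'yes' for Trait 5; it defines the ingroup but does not resolve relationships within it.
Most parsimonious ingroup topology: (((T,H),((G,M),P)),U).
U is sister to the clade containing all other ingroup taxa, so it is the earliest-diverging (most basal) ingroup lineage.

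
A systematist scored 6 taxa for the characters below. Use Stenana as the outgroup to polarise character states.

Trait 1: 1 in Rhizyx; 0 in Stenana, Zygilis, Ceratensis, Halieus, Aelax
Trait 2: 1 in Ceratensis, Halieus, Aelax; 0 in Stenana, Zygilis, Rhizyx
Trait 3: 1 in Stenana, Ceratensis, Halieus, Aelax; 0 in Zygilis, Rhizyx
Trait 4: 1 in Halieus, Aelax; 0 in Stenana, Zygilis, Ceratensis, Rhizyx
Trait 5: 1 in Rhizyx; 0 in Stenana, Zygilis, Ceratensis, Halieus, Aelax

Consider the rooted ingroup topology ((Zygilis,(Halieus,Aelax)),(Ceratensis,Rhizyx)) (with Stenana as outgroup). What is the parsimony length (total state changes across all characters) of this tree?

Map each character onto ((Zygilis,(Halieus,Aelax)),(Ceratensis,Rhizyx)) (rooted by Stenana) and count the minimum state changes it requires (Fitch parsimony):
Trait 1: 1; Trait 2: 2; Trait 3: 2; Trait 4: 1; Trait 5: 1.
Total tree length = 7.

7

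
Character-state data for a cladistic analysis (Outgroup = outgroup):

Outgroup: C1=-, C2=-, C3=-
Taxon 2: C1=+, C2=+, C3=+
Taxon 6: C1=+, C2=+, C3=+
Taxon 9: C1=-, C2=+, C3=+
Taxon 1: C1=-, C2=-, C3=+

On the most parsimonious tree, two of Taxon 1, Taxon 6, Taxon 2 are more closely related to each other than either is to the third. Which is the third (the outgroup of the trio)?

The outgroup has state '-' for every character, so '+' is the derived state throughout.
C1 (derived state '+') is shared by Taxon 2 and Taxon 6 — a synapomorphy uniting that clade.
C2 (derived state '+') is shared by Taxon 2, Taxon 6, and Taxon 9 — a synapomorphy uniting that clade.
C3 (derived state '+') is shared by all ingroup taxa — unites the whole ingroup.
Most parsimonious ingroup topology: (((Taxon 2,Taxon 6),Taxon 9),Taxon 1).
Taxon 2 and Taxon 6 share a more recent common ancestor with each other than either does with Taxon 1, so Taxon 1 is the least closely related of the three.

Taxon 1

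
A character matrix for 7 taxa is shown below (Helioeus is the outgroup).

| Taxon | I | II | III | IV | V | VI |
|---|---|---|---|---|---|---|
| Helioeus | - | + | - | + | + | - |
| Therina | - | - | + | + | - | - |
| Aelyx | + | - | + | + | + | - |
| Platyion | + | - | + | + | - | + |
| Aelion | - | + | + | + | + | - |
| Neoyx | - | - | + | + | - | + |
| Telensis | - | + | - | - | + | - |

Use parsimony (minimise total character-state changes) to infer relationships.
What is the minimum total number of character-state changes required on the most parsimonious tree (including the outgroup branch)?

Character polarity is set by the outgroup: the derived state is whichever differs from the outgroup's state, so for II, IV, V the derived state is '-', and for the remaining characters it is '+'.
I groups Aelyx and Platyion, which is incompatible with the clades supported by the remaining characters; treating it as convergent (homoplasy) costs fewer steps than any alternative tree.
Only Aelyx, Neoyx, Platyion, and Therina show the derived state '-' for II, supporting them as a clade.
III: derived state '+' in Aelion, Aelyx, Neoyx, Platyion, and Therina only — synapomorphy for {Aelion, Aelyx, Neoyx, Platyion, Therina}.
IV: derived state '-' in Telensis only — an autapomorphy, so it tells us nothing about relationships among taxa.
V: derived state '-' in Neoyx, Platyion, and Therina only — synapomorphy for {Neoyx, Platyion, Therina}.
Only Neoyx and Platyion show the derived state '+' for VI, supporting them as a clade.
Most parsimonious ingroup topology: ((((Therina,(Platyion,Neoyx)),Aelyx),Aelion),Telensis).
Changes per character on this tree: I: 2; II: 1; III: 1; IV: 1; V: 1; VI: 1.
Total = 7.

7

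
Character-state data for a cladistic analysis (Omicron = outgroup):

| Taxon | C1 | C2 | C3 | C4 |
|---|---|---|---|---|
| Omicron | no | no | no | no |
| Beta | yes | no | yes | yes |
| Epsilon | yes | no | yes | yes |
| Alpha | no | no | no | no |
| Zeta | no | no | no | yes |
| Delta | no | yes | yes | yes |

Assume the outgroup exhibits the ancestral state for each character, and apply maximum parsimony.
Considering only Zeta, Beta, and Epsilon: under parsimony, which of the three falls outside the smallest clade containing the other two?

Zeta

The outgroup has state 'no' for every character, so 'yes' is the derived state throughout.
Only Beta and Epsilon show the derived state 'yes' for C1, supporting them as a clade.
C2: derived state 'yes' in Delta only — an autapomorphy, so it tells us nothing about relationships among taxa.
C3: derived state 'yes' in Beta, Delta, and Epsilon only — synapomorphy for {Beta, Delta, Epsilon}.
Only Beta, Delta, Epsilon, and Zeta show the derived state 'yes' for C4, supporting them as a clade.
Most parsimonious ingroup topology: ((((Beta,Epsilon),Delta),Zeta),Alpha).
Epsilon and Beta share a more recent common ancestor with each other than either does with Zeta, so Zeta is the least closely related of the three.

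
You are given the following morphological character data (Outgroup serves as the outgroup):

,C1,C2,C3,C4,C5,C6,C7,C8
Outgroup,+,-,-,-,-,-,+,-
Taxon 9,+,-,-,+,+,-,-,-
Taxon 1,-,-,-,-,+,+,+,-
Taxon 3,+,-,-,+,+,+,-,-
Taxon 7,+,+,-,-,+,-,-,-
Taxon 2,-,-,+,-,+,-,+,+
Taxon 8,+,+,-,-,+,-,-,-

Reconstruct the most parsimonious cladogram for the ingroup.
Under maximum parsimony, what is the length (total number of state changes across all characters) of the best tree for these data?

9

Character polarity is set by the outgroup: the derived state is whichever differs from the outgroup's state, so for C1, C7 the derived state is '-', and for the remaining characters it is '+'.
Only Taxon 1 and Taxon 2 show the derived state '-' for C1, supporting them as a clade.
C2 (derived state '+') is shared by Taxon 7 and Taxon 8 — a synapomorphy uniting that clade.
C3: derived state '+' in Taxon 2 only — an autapomorphy, so it tells us nothing about relationships among taxa.
Only Taxon 3 and Taxon 9 show the derived state '+' for C4, supporting them as a clade.
C5 (derived state '+') is shared by all ingroup taxa — unites the whole ingroup.
C6 groups Taxon 1 and Taxon 3, which is incompatible with the clades supported by the remaining characters; treating it as convergent (homoplasy) costs fewer steps than any alternative tree.
C7: derived state '-' in Taxon 3, Taxon 7, Taxon 8, and Taxon 9 only — synapomorphy for {Taxon 3, Taxon 7, Taxon 8, Taxon 9}.
C8: derived state '+' in Taxon 2 only — an autapomorphy, so it tells us nothing about relationships among taxa.
Most parsimonious ingroup topology: (((Taxon 9,Taxon 3),(Taxon 7,Taxon 8)),(Taxon 1,Taxon 2)).
Changes per character on this tree: C1: 1; C2: 1; C3: 1; C4: 1; C5: 1; C6: 2; C7: 1; C8: 1.
Total = 9.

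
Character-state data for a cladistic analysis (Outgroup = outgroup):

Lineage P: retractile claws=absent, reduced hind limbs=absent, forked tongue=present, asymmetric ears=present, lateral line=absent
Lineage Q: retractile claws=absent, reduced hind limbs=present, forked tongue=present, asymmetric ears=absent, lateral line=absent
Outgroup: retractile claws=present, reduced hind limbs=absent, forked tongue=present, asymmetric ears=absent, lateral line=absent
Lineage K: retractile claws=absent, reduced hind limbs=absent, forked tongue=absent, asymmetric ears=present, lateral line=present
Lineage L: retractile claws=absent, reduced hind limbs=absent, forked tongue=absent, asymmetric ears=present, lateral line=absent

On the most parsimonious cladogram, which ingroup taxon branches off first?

Lineage Q

Character polarity is set by the outgroup: the derived state is whichever differs from the outgroup's state, so for retractile claws, forked tongue the derived state is 'absent', and for the remaining characters it is 'present'.
All ingroup taxa share the derived state 'absent' for retractile claws; it defines the ingroup but does not resolve relationships within it.
reduced hind limbs (derived state 'present') is unique to Lineage Q (autapomorphy; uninformative for grouping).
forked tongue (derived state 'absent') is shared by Lineage K and Lineage L — a synapomorphy uniting that clade.
asymmetric ears (derived state 'present') is shared by Lineage K, Lineage L, and Lineage P — a synapomorphy uniting that clade.
lateral line (derived state 'present') is unique to Lineage K (autapomorphy; uninformative for grouping).
Most parsimonious ingroup topology: (((Lineage L,Lineage K),Lineage P),Lineage Q).
Lineage Q is sister to the clade containing all other ingroup taxa, so it is the earliest-diverging (most basal) ingroup lineage.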